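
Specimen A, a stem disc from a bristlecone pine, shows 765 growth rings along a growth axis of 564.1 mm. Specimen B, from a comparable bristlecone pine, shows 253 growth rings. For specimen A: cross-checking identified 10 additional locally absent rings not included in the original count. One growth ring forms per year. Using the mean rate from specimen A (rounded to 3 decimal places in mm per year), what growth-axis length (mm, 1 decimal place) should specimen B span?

184.2 mm

Specimen A: after corrections the count is 765 + 10 = 775 growth rings.
A: 564.1 mm over 775 years gives 564.1 / 775 ≈ 0.728 mm per year.
B's length ≈ 0.728 × 253 = 184.2 mm.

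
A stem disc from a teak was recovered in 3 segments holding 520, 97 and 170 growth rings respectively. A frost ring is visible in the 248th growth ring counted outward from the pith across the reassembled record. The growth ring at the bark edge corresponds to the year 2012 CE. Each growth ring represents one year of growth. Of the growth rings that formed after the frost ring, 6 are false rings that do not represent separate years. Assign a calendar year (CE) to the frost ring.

Total growth rings = 520 + 97 + 170 = 787.
787 − 248 = 539 growth rings lie beyond the frost ring toward the bark edge.
539 − 6 false = 533 true growth rings after the frost ring.
The growth ring at the bark edge is 2012 CE, so the frost ring dates to 2012 − 533 = 1479 CE.

1479 CE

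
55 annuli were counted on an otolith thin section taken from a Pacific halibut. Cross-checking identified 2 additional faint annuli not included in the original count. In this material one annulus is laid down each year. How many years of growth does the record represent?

Adjusted count: 55 + 2 = 57 annuli.
With a one-to-one annulus periodicity this is 57 years.

57 years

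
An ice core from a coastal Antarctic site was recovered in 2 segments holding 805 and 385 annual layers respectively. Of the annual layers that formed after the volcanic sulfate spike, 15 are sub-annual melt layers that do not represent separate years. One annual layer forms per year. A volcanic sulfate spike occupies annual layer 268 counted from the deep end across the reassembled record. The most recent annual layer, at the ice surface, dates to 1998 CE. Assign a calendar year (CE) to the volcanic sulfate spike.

Total annual layers = 805 + 385 = 1190.
1190 − 268 = 922 annual layers lie beyond the volcanic sulfate spike toward the ice surface.
Excluding 15 false annual layers: 922 − 15 = 907.
The annual layer at the ice surface is 1998 CE, so the volcanic sulfate spike dates to 1998 − 907 = 1091 CE.

1091 CE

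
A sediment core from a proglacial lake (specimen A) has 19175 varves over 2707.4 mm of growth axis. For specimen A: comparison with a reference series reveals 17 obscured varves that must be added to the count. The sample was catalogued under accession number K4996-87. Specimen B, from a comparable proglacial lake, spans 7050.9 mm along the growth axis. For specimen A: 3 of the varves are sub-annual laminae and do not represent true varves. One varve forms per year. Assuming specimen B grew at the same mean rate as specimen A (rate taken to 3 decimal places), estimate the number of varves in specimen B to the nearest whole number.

Specimen A: correcting the raw count gives 19175 − 3 + 17 = 19189 true varves.
A: 2707.4 mm over 19189 years gives 2707.4 / 19189 ≈ 0.141 mm per year.
Specimen B: 7050.9 mm / 0.141 mm per year = 50006.38 years ≈ 50006 varves.

50006 varves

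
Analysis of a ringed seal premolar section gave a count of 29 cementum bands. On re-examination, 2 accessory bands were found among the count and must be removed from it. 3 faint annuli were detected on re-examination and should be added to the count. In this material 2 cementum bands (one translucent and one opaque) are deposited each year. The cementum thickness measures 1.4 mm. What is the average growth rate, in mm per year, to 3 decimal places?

Adjusted count: 29 − 2 + 3 = 30 cementum bands.
30 cementum bands at 2 per year is 30 / 2 = 15 years.
1.4 mm over 15 years gives 1.4 / 15 ≈ 0.093 mm per year.

0.093 mm per year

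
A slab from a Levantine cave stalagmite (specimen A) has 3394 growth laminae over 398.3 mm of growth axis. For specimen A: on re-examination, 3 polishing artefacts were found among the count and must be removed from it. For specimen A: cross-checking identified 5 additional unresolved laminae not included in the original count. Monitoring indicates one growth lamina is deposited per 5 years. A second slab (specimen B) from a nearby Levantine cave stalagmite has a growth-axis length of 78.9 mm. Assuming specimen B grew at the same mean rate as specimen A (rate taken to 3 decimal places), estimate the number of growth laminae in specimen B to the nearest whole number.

686 growth laminae

Specimen A: after corrections the count is 3394 − 3 + 5 = 3396 growth laminae.
Specimen A: at 5 years per growth lamina, 3396 × 5 = 16980 years.
A: 398.3 mm over 16980 years gives 398.3 / 16980 ≈ 0.023 mm/year.
Specimen B: 78.9 mm / 0.023 mm per year = 3430.43 years; at 5 years per growth lamina that is 3430.43 / 5 ≈ 686 growth laminae.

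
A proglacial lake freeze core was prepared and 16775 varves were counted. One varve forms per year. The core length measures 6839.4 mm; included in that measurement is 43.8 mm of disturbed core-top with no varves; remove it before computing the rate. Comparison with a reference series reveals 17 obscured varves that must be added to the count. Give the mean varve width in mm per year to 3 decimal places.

0.405 mm per year

Adjusted count: 16775 + 17 = 16792 varves.
The growth record spans 6839.4 − 43.8 = 6795.6 mm.
6795.6 mm over 16792 years gives 6795.6 / 16792 ≈ 0.405 mm per year.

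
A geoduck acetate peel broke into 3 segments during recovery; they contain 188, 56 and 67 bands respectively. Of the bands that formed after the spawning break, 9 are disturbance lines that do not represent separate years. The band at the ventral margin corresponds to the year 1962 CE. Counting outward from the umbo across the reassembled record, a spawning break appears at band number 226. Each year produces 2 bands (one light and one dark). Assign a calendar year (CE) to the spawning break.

1924 CE

Total bands = 188 + 56 + 67 = 311.
Between band 226 and the ventral margin there are 311 − 226 = 85 bands.
Excluding 9 false bands: 85 − 9 = 76.
76 bands at 2 per year is 76 / 2 = 38 years.
1962 − 38 = 1924 CE.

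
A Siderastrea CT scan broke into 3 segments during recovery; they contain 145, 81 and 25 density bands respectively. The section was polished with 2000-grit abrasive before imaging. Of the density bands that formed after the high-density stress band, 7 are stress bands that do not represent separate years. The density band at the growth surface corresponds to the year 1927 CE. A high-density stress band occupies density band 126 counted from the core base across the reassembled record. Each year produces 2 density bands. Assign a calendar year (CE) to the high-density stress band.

1868 CE

Total density bands = 145 + 81 + 25 = 251.
Between density band 126 and the growth surface there are 251 − 126 = 125 density bands.
Excluding 7 false density bands: 125 − 7 = 118.
Dividing by 2 density bands per year: 118 / 2 = 59 years.
The density band at the growth surface is 1927 CE, so the high-density stress band dates to 1927 − 59 = 1868 CE.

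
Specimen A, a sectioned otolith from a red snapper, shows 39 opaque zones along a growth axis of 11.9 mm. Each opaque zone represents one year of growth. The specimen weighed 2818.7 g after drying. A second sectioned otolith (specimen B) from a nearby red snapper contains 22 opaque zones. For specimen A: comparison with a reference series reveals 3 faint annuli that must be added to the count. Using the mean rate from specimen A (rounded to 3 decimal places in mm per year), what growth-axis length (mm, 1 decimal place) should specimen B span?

Specimen A: correcting the raw count gives 39 + 3 = 42 true opaque zones.
A: 11.9 mm over 42 years gives 11.9 / 42 ≈ 0.283 mm per year.
Length of B = 0.283 × 22 = 6.2 mm.

6.2 mm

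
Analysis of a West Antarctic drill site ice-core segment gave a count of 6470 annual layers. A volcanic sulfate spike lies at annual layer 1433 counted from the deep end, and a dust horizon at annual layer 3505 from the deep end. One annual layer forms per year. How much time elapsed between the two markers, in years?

2072 yr

3505 − 1433 = 2072 annual layers lie between the two events.
At one annual layer per year, 2072 years elapsed between them.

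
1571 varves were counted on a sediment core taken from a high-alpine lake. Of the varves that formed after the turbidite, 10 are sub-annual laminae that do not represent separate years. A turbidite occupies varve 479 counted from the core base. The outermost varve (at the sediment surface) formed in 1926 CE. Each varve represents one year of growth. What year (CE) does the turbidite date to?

The turbidite sits at varve 479 from the core base, so 1571 − 479 = 1092 varves formed after it.
Removing the 10 false varves leaves 1092 − 10 = 1082 true varves beyond the turbidite.
Counting back 1082 years from 1926 CE places the turbidite in 1926 − 1082 = 844 CE.

844 CE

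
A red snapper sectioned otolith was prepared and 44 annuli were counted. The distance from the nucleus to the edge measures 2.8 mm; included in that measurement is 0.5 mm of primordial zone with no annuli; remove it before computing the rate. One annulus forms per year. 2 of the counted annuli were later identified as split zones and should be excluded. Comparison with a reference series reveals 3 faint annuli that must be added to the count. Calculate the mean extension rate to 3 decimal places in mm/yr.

0.051 mm/yr

After corrections the count is 44 − 2 + 3 = 45 annuli.
The growth record spans 2.8 − 0.5 = 2.3 mm.
2.3 mm over 45 years gives 2.3 / 45 ≈ 0.051 mm/yr.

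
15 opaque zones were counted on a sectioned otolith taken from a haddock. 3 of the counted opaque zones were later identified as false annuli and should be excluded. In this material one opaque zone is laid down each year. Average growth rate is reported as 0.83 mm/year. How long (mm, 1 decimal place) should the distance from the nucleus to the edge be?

Adjusted count: 15 − 3 = 12 opaque zones.
12 years at 0.83 mm/year gives 0.83 × 12 = 10.0 mm.

10.0 mm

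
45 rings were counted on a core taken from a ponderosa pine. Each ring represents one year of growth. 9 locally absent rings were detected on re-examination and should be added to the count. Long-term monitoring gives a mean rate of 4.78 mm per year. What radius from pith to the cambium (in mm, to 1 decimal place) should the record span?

258.1 mm

Correcting the raw count gives 45 + 9 = 54 true rings.
Length ≈ 4.78 × 54 = 258.1 mm.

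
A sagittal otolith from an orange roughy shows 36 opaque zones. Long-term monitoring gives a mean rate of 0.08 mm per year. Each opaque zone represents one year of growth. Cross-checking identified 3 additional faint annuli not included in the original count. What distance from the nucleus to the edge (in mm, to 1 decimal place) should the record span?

3.1 mm

True opaque zone count = 36 + 3 = 39.
Predicted length = 0.08 mm/year × 39 years = 3.1 mm.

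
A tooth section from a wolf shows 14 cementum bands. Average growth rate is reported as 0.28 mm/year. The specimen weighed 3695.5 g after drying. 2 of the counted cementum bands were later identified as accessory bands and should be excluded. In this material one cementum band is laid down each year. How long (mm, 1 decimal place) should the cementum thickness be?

True cementum band count = 14 − 2 = 12.
Length ≈ 0.28 × 12 = 3.4 mm.

3.4 mm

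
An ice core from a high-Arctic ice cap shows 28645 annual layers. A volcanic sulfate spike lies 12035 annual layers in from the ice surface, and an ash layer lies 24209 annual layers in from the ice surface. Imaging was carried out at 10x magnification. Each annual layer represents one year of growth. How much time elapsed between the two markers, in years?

12174 years

Separation: 24209 − 12035 = 12174 annual layers.
One annual layer per year makes the interval 12174 years.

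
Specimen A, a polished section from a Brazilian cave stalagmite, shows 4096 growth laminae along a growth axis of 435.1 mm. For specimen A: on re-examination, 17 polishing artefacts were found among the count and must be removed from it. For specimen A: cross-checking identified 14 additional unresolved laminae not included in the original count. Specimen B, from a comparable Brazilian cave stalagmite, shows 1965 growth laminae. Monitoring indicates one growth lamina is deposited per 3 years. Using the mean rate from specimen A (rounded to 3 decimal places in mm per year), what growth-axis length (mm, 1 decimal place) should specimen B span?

Specimen A: after corrections the count is 4096 − 17 + 14 = 4093 growth laminae.
Specimen A: 4093 growth laminae at 3 years each span 4093 × 3 = 12279 years.
A: Mean rate = 435.1 mm / 12279 years ≈ 0.035 mm/yr.
Specimen B: multiplying by 3 years per growth lamina: 1965 × 3 = 5895 years. B's length ≈ 0.035 × 5895 = 206.3 mm.

206.3 mm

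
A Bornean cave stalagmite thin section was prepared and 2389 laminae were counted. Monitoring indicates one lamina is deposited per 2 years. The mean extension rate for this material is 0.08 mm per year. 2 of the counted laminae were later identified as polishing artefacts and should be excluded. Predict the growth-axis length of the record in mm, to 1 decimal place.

381.9 mm

Correcting the raw count gives 2389 − 2 = 2387 true laminae.
At 2 years per lamina, 2387 × 2 = 4774 years.
Predicted length = 0.08 mm/year × 4774 years = 381.9 mm.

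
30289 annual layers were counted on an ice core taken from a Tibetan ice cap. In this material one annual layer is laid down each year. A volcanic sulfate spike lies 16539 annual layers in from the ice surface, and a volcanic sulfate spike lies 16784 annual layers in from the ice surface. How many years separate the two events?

Separation: 16784 − 16539 = 245 annual layers.
One annual layer per year makes the interval 245 years.

245 years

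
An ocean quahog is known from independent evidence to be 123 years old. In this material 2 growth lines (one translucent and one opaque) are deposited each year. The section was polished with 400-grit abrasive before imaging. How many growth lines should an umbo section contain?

246 growth lines

123 years at 2 growth lines per year gives 123 × 2 = 246 growth lines.
So 246 growth lines should be present.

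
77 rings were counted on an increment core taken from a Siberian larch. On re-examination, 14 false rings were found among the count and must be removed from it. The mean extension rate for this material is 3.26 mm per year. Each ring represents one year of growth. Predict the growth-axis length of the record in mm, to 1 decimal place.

Correcting the raw count gives 77 − 14 = 63 true rings.
Predicted length = 3.26 mm/year × 63 years = 205.4 mm.

205.4 mm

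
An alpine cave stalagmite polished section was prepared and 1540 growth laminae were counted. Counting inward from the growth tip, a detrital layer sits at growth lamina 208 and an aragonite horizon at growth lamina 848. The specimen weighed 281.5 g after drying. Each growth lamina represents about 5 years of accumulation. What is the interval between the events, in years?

848 − 208 = 640 growth laminae lie between the two events.
Multiplying by 5 years per growth lamina: 640 × 5 = 3200 years.

3200 years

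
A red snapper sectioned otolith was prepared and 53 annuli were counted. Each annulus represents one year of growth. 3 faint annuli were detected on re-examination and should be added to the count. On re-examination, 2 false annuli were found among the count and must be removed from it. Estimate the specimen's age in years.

54 years

Adjusted count: 53 − 2 + 3 = 54 annuli.
One annulus per year makes the duration 54 years.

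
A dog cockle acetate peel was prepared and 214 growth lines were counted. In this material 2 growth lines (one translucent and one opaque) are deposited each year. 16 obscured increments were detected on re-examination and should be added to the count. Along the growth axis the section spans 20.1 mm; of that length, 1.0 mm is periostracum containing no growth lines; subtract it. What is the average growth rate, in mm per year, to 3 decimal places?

0.166 mm per year

Adjusted count: 214 + 16 = 230 growth lines.
230 growth lines at 2 per year is 230 / 2 = 115 years.
Removing the 1.0 mm offcut leaves 20.1 − 1.0 = 19.1 mm.
19.1 mm over 115 years gives 19.1 / 115 ≈ 0.166 mm per year.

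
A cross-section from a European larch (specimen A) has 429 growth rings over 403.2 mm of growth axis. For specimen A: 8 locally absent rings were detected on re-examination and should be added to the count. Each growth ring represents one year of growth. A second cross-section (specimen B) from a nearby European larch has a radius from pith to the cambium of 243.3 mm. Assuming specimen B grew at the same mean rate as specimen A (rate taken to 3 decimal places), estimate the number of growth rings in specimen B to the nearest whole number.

264 growth rings

Specimen A: adjusted count: 429 + 8 = 437 growth rings.
A: Extension rate ≈ 403.2 / 437 = 0.923 mm/yr.
B spans 243.3 / 0.923 = 263.60 years ≈ 264 growth rings.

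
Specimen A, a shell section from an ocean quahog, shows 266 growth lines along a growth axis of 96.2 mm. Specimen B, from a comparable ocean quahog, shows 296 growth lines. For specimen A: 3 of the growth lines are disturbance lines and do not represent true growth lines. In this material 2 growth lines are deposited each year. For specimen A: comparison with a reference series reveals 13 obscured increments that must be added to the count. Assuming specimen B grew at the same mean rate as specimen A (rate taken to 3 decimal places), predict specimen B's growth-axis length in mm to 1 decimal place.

103.2 mm

Specimen A: correcting the raw count gives 266 − 3 + 13 = 276 true growth lines.
Specimen A: dividing by 2 growth lines per year: 276 / 2 = 138 years.
A: Mean rate = 96.2 mm / 138 years ≈ 0.697 mm/year.
Specimen B: with 2 growth lines per year, 296 / 2 = 148 years. Length of B = 0.697 × 148 = 103.2 mm.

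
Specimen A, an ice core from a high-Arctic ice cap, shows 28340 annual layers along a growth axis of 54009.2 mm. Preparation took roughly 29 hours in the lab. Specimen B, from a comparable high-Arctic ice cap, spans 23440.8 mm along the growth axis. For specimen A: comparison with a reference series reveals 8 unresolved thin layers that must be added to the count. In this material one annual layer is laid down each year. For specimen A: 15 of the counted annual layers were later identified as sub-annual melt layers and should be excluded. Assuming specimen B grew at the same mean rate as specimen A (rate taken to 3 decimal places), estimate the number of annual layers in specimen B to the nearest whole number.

12298 annual layers

Specimen A: true annual layer count = 28340 − 15 + 8 = 28333.
A: Extension rate ≈ 54009.2 / 28333 = 1.906 mm/yr.
For B, 23440.8 / 1.906 = 12298.43 years ≈ 12298 annual layers.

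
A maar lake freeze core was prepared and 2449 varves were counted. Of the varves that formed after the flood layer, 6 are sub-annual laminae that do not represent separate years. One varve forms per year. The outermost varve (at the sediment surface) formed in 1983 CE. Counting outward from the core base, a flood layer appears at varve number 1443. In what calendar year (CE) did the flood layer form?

Between varve 1443 and the sediment surface there are 2449 − 1443 = 1006 varves.
1006 − 6 false = 1000 true varves after the flood layer.
The varve at the sediment surface is 1983 CE, so the flood layer dates to 1983 − 1000 = 983 CE.

983 CE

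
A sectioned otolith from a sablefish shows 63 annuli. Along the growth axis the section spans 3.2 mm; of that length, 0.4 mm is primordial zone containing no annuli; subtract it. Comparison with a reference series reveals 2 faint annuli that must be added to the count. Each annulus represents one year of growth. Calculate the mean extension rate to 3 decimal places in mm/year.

True annulus count = 63 + 2 = 65.
Net length = 3.2 − 0.4 = 2.8 mm.
2.8 mm over 65 years gives 2.8 / 65 ≈ 0.043 mm/year.

0.043 mm/year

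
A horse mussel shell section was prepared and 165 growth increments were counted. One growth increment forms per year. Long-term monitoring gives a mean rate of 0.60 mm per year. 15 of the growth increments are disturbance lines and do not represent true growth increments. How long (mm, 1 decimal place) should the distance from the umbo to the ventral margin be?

90.0 mm

True growth increment count = 165 − 15 = 150.
Length ≈ 0.60 × 150 = 90.0 mm.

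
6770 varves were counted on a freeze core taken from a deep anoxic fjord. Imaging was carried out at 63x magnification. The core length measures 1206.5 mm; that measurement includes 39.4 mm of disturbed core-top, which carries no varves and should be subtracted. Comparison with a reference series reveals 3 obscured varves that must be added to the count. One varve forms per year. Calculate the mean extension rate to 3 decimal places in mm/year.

0.172 mm/year

Adjusted count: 6770 + 3 = 6773 varves.
The growth record spans 1206.5 − 39.4 = 1167.1 mm.
1167.1 mm over 6773 years gives 1167.1 / 6773 ≈ 0.172 mm/year.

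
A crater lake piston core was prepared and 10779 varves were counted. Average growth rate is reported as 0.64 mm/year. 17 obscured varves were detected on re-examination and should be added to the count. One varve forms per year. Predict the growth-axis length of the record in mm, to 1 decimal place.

Adjusted count: 10779 + 17 = 10796 varves.
10796 years at 0.64 mm/year gives 0.64 × 10796 = 6909.4 mm.

6909.4 mm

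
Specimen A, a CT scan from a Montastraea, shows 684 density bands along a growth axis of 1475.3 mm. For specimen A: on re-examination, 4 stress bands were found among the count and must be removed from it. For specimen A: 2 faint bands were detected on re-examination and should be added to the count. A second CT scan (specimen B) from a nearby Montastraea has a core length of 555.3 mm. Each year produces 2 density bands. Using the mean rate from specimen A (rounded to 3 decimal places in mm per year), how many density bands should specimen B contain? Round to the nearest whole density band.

257 density bands

Specimen A: adjusted count: 684 − 4 + 2 = 682 density bands.
Specimen A: with 2 density bands per year, 682 / 2 = 341 years.
A: Extension rate ≈ 1475.3 / 341 = 4.326 mm/year.
Specimen B: 555.3 mm / 4.326 mm per year = 128.36 years; at 2 density bands per year that is 128.36 × 2 ≈ 257 density bands.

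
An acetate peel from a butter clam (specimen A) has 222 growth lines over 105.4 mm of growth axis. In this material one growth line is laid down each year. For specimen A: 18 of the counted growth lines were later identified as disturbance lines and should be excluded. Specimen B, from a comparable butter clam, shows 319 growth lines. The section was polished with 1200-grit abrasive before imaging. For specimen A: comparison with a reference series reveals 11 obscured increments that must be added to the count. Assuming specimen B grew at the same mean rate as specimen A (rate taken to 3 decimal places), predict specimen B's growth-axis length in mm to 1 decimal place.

156.3 mm

Specimen A: after corrections the count is 222 − 18 + 11 = 215 growth lines.
A: 105.4 mm over 215 years gives 105.4 / 215 ≈ 0.490 mm/yr.
Length of B = 0.490 × 319 = 156.3 mm.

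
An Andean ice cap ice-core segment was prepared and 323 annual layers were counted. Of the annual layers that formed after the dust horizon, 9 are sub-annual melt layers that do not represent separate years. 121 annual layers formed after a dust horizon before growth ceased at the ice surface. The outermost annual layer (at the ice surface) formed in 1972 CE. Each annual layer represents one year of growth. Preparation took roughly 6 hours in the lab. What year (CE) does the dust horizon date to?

1860 CE

121 annual layers formed after the dust horizon.
Removing the 9 false annual layers leaves 121 − 9 = 112 true annual layers beyond the dust horizon.
1972 − 112 = 1860 CE.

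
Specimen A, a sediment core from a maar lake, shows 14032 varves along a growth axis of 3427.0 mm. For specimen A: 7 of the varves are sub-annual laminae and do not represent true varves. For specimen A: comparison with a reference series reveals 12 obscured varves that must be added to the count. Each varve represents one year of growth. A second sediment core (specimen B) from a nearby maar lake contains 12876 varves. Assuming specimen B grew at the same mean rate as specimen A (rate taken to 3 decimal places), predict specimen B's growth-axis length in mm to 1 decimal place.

3141.7 mm

Specimen A: correcting the raw count gives 14032 − 7 + 12 = 14037 true varves.
A: Mean rate = 3427.0 mm / 14037 years ≈ 0.244 mm/year.
For B, 0.244 mm/year × 12876 years = 3141.7 mm.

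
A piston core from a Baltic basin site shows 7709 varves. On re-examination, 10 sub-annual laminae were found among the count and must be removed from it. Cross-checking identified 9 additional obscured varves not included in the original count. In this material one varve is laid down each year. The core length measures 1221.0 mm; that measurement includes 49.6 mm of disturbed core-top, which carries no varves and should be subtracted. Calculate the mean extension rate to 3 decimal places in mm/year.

After corrections the count is 7709 − 10 + 9 = 7708 varves.
Net length = 1221.0 − 49.6 = 1171.4 mm.
Extension rate ≈ 1171.4 / 7708 = 0.152 mm/year.

0.152 mm/year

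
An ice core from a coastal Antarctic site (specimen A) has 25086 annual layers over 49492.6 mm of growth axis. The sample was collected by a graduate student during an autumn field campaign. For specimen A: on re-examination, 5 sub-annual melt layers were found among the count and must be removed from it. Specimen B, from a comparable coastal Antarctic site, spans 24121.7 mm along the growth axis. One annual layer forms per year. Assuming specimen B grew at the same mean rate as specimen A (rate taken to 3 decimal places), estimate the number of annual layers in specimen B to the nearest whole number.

12226 annual layers

Specimen A: adjusted count: 25086 − 5 = 25081 annual layers.
A: 49492.6 mm over 25081 years gives 49492.6 / 25081 ≈ 1.973 mm per year.
For B, 24121.7 / 1.973 = 12225.90 years ≈ 12226 annual layers.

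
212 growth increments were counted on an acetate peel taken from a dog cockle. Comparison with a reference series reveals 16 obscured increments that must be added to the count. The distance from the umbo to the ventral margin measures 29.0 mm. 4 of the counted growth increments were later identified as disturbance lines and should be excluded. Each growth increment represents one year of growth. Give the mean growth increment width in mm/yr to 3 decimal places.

After corrections the count is 212 − 4 + 16 = 224 growth increments.
Extension rate ≈ 29.0 / 224 = 0.129 mm/yr.

0.129 mm/yr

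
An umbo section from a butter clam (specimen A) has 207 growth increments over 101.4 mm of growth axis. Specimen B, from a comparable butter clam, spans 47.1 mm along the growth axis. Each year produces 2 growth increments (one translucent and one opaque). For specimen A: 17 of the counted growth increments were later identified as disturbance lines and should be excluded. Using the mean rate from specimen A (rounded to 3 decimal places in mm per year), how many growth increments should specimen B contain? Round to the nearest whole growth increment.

88 growth increments

Specimen A: correcting the raw count gives 207 − 17 = 190 true growth increments.
Specimen A: 190 growth increments at 2 per year is 190 / 2 = 95 years.
A: Mean rate = 101.4 mm / 95 years ≈ 1.067 mm/yr.
Specimen B: 47.1 mm / 1.067 mm per year = 44.14 years; at 2 growth increments per year that is 44.14 × 2 ≈ 88 growth increments.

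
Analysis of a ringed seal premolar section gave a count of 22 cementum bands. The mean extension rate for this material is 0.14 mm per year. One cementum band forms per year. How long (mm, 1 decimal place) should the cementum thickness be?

22 years of growth are recorded.
Length ≈ 0.14 × 22 = 3.1 mm.

3.1 mm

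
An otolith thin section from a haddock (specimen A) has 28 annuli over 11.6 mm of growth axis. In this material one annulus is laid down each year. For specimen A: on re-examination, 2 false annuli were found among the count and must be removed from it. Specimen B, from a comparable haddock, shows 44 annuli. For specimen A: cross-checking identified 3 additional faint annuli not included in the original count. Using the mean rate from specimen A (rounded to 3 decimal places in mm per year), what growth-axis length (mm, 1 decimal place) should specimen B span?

17.6 mm

Specimen A: adjusted count: 28 − 2 + 3 = 29 annuli.
A: Extension rate ≈ 11.6 / 29 = 0.400 mm per year.
For B, 0.400 mm/year × 44 years = 17.6 mm.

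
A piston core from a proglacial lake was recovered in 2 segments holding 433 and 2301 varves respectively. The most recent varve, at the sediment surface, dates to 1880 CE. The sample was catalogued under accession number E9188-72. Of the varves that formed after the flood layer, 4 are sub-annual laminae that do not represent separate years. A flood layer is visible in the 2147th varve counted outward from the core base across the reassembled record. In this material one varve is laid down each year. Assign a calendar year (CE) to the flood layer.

1297 CE

Total varves = 433 + 2301 = 2734.
The flood layer sits at varve 2147 from the core base, so 2734 − 2147 = 587 varves formed after it.
587 − 4 false = 583 true varves after the flood layer.
Counting back 583 years from 1880 CE places the flood layer in 1880 − 583 = 1297 CE.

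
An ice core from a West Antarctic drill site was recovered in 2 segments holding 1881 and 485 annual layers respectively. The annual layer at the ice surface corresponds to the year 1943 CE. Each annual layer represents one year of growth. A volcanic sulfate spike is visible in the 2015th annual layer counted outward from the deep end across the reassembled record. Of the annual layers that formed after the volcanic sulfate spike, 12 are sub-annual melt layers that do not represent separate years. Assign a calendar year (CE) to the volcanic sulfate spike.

1604 CE

Total annual layers = 1881 + 485 = 2366.
The volcanic sulfate spike sits at annual layer 2015 from the deep end, so 2366 − 2015 = 351 annual layers formed after it.
351 − 12 false = 339 true annual layers after the volcanic sulfate spike.
Counting back 339 years from 1943 CE places the volcanic sulfate spike in 1943 − 339 = 1604 CE.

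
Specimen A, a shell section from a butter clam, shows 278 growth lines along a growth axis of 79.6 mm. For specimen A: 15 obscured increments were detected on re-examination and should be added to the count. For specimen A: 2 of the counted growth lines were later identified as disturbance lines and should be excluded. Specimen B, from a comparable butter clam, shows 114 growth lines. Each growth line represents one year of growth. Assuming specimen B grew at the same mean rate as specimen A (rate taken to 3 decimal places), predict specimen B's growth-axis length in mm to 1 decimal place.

Specimen A: after corrections the count is 278 − 2 + 15 = 291 growth lines.
A: 79.6 mm over 291 years gives 79.6 / 291 ≈ 0.274 mm/yr.
B's length ≈ 0.274 × 114 = 31.2 mm.

31.2 mm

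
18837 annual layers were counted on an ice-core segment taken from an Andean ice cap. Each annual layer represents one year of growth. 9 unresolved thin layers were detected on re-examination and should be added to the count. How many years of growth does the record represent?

18846 yr

Correcting the raw count gives 18837 + 9 = 18846 true annual layers.
With a one-to-one annual layer periodicity this is 18846 years.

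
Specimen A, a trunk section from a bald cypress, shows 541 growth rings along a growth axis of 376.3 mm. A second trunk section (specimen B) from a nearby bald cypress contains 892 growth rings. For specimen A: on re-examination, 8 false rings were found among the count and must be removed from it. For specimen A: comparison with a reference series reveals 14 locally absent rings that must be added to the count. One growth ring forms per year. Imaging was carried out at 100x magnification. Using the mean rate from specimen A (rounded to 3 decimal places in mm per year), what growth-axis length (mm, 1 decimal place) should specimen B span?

Specimen A: after corrections the count is 541 − 8 + 14 = 547 growth rings.
A: Extension rate ≈ 376.3 / 547 = 0.688 mm/year.
B's length ≈ 0.688 × 892 = 613.7 mm.

613.7 mm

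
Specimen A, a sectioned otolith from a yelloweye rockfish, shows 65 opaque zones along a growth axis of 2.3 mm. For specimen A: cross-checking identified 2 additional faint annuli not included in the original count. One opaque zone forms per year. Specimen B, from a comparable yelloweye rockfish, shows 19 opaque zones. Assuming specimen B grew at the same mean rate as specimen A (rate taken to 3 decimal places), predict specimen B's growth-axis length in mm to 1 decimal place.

Specimen A: true opaque zone count = 65 + 2 = 67.
A: Extension rate ≈ 2.3 / 67 = 0.034 mm/yr.
Length of B = 0.034 × 19 = 0.6 mm.

0.6 mm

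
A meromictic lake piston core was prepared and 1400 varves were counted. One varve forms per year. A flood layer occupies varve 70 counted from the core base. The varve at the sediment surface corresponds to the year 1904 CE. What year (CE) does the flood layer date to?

574 CE

Between varve 70 and the sediment surface there are 1400 − 70 = 1330 varves.
The varve at the sediment surface is 1904 CE, so the flood layer dates to 1904 − 1330 = 574 CE.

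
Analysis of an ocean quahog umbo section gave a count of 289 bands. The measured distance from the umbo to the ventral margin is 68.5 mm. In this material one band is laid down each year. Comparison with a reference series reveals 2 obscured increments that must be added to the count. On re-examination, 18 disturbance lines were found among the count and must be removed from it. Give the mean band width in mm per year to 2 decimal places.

Adjusted count: 289 − 18 + 2 = 273 bands.
Extension rate ≈ 68.5 / 273 = 0.25 mm per year.

0.25 mm per year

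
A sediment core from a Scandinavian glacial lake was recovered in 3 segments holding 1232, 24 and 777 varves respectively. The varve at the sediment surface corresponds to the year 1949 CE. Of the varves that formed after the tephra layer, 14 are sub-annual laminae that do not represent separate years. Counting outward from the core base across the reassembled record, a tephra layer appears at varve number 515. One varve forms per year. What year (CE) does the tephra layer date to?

445 CE

Total varves = 1232 + 24 + 777 = 2033.
2033 − 515 = 1518 varves lie beyond the tephra layer toward the sediment surface.
Excluding 14 false varves: 1518 − 14 = 1504.
Counting back 1504 years from 1949 CE places the tephra layer in 1949 − 1504 = 445 CE.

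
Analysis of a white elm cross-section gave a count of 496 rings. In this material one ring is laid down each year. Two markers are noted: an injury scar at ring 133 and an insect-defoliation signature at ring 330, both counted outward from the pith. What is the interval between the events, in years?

197 yr

Separation: 330 − 133 = 197 rings.
At one ring per year, 197 years elapsed between them.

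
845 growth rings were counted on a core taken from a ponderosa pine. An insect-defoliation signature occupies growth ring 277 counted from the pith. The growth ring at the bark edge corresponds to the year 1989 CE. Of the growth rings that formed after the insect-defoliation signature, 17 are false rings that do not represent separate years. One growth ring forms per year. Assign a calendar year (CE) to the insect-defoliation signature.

Between growth ring 277 and the bark edge there are 845 − 277 = 568 growth rings.
Removing the 17 false growth rings leaves 568 − 17 = 551 true growth rings beyond the insect-defoliation signature.
1989 − 551 = 1438 CE.

1438 CE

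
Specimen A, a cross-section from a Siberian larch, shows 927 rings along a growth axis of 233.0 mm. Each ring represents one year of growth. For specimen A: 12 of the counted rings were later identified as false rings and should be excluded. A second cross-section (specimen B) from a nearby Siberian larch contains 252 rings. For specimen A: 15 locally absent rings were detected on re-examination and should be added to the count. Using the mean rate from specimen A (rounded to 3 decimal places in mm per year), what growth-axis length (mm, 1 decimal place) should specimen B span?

Specimen A: adjusted count: 927 − 12 + 15 = 930 rings.
A: 233.0 mm over 930 years gives 233.0 / 930 ≈ 0.251 mm/year.
For B, 0.251 mm/year × 252 years = 63.3 mm.

63.3 mm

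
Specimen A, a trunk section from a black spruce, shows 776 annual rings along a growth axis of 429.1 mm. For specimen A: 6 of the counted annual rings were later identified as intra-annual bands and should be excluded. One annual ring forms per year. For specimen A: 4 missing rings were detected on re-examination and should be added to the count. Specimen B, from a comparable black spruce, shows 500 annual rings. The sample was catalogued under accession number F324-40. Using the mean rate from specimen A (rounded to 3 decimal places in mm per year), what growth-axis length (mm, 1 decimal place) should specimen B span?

Specimen A: true annual ring count = 776 − 6 + 4 = 774.
A: 429.1 mm over 774 years gives 429.1 / 774 ≈ 0.554 mm/year.
B's length ≈ 0.554 × 500 = 277.0 mm.

277.0 mm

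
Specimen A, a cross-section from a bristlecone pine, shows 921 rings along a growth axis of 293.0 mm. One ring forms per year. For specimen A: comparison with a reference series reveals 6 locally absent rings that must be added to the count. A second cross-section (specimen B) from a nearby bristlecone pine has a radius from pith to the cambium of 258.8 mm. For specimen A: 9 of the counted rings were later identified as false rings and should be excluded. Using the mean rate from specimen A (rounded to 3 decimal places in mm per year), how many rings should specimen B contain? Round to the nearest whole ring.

811 rings

Specimen A: true ring count = 921 − 9 + 6 = 918.
A: Extension rate ≈ 293.0 / 918 = 0.319 mm/yr.
B spans 258.8 / 0.319 = 811.29 years ≈ 811 rings.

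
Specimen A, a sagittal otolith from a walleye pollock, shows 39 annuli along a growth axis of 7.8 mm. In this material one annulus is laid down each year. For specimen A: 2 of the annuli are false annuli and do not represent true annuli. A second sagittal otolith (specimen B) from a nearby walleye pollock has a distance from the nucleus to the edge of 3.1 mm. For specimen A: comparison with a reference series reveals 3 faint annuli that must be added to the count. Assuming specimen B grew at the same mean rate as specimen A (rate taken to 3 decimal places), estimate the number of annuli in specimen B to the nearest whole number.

16 annuli

Specimen A: true annulus count = 39 − 2 + 3 = 40.
A: 7.8 mm over 40 years gives 7.8 / 40 ≈ 0.195 mm/yr.
For B, 3.1 / 0.195 = 15.90 years ≈ 16 annuli.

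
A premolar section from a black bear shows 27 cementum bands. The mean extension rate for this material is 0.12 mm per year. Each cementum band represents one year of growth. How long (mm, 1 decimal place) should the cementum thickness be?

27 years of growth are recorded.
Predicted length = 0.12 mm/year × 27 years = 3.2 mm.

3.2 mm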